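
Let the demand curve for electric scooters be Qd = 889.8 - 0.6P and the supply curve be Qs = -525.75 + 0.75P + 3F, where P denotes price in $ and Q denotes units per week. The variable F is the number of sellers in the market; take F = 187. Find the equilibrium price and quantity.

P* = 633, Q* = 510

With F = 187, supply is Qs = 35.25 + 0.75P.
Set Qd = Qs: 889.8 - 0.6P = 35.25 + 0.75P, so 854.55 = 1.35P and P* = 633.
Then Q* = 889.8 - 0.6(633) = 510.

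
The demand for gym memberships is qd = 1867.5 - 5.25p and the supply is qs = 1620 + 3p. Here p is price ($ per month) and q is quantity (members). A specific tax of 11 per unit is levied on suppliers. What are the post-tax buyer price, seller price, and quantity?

p_b = 34, p_s = 23, q = 1689

With a tax of 11 on suppliers, they supply based on the net price p_s = p_b - 11, so qs = 1587 + 3p_b.
Market clearing requires 1867.5 - 5.25p_b = 1587 + 3p_b; hence 280.5 = 8.25p_b and p_b = 34.
Then p_s = 34 - 11 = 23 and q = 1867.5 - 5.25(34) = 1689.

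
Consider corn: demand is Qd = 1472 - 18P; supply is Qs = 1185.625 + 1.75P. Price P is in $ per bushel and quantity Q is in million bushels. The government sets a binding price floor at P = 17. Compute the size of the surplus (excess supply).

Evaluating both curves at the floor price 17 gives Qd = 1166, Qs = 1215.375.
Surplus = Qs - Qd = 1215.375 - 1166 = 49.375.

Surplus = 49.375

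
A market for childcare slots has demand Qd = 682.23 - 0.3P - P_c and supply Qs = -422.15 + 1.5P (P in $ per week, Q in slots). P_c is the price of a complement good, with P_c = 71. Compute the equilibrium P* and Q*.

With P_c = 71, demand is Qd = 611.23 - 0.3P.
At equilibrium Qd = Qs, so 611.23 - 0.3P = -422.15 + 1.5P; collecting terms, 1033.38 = 1.8P and P* = 574.1.
Then Q* = 611.23 - 0.3(574.1) = 439.

P* = 574.1, Q* = 439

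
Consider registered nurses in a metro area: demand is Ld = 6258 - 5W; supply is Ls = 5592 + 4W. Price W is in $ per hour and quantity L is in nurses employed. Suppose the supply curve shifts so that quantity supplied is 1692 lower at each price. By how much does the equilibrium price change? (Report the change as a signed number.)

Equating demand and supply, 6258 - 5W = 5592 + 4W gives 9W = 666, so W* = 74.
Then L* = 6258 - 5(74) = 5888.
After the shift, supply is Ls = 3900 + 4W.
Re-solving, 9W = 2358 gives W = 262 and L = 4948.
ΔW = 262 - 74 = 188.

ΔW = 188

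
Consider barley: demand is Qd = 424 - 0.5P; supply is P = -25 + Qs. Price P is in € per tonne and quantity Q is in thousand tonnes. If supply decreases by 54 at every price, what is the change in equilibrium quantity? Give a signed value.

ΔQ = -18

Solving each curve for Q: Qs = 25 + P.
At equilibrium Qd = Qs, so 424 - 0.5P = 25 + P; collecting terms, 399 = 1.5P and P* = 266.
Then Q* = 424 - 0.5(266) = 291.
After the shift, supply is Qs = -29 + P.
New equilibrium: 453 = 1.5P, so P = 302 and Q = 273.
ΔQ = 273 - 291 = -18.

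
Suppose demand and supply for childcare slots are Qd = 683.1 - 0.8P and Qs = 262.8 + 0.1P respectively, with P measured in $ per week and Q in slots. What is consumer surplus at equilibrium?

At equilibrium Qd = Qs, so 683.1 - 0.8P = 262.8 + 0.1P; collecting terms, 420.3 = 0.9P and P* = 467.
Then Q* = 683.1 - 0.8(467) = 309.5.
Demand choke price (Qd = 0): P = 683.1/0.8 = 853.875. Consumer surplus = ½ × (853.875 - 467) × 309.5 = 59868.90625.

Consumer surplus = 59868.90625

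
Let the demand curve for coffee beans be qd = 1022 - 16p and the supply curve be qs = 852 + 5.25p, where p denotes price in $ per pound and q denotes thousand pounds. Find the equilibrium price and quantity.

Equating demand and supply, 1022 - 16p = 852 + 5.25p gives 21.25p = 170, so p* = 8.
Substitute back: q* = 1022 - 16(8) = 894.

p* = 8, q* = 894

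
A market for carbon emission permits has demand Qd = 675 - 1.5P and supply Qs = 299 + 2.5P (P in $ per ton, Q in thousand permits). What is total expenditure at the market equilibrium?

The market clears where 675 - 1.5P = 299 + 2.5P. Rearranging, 4P = 376, hence P* = 94.
Substitute back: Q* = 675 - 1.5(94) = 534.
Total expenditure = P* × Q* = 94 × 534 = 50196.

Total expenditure = 50196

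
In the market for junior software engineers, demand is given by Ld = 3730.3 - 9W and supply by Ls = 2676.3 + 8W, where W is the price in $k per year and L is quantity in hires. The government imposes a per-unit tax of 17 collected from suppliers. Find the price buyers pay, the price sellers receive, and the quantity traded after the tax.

Suppliers keep W_s = W_b - 17 per unit, so supply in terms of the buyer price is Ls = 2540.3 + 8W_b.
Market clearing requires 3730.3 - 9W_b = 2540.3 + 8W_b; hence 1190 = 17W_b and W_b = 70.
Then W_s = 70 - 17 = 53 and L = 3730.3 - 9(70) = 3100.3.

W_b = 70, W_s = 53, L = 3100.3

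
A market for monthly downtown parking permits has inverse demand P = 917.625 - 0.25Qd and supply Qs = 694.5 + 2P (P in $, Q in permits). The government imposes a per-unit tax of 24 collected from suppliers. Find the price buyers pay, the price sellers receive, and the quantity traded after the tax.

P_b = 504, P_s = 480, Q = 1654.5

Solving each curve for Q: Qd = 3670.5 - 4P.
The tax drives a wedge P_b - P_s = 24. Substituting P_s = P_b - 24 into supply: Qs = 646.5 + 2P_b.
Equate demand and the shifted supply: 3670.5 - 4P_b = 646.5 + 2P_b, giving 6P_b = 3024, so P_b = 504.
Then P_s = 504 - 24 = 480 and Q = 3670.5 - 4(504) = 1654.5.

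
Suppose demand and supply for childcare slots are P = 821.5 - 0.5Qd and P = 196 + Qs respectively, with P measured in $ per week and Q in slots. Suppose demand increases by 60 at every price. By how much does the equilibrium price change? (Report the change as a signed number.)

ΔP = 20

Solving each curve for Q: Qd = 1643 - 2P and Qs = -196 + P.
Set Qd = Qs: 1643 - 2P = -196 + P, so 1839 = 3P and P* = 613.
Substitute back: Q* = 1643 - 2(613) = 417.
After the shift, demand is Qd = 1703 - 2P.
The new intersection has 1899 = 3P, i.e. P = 633, Q = 437.
ΔP = 633 - 613 = 20.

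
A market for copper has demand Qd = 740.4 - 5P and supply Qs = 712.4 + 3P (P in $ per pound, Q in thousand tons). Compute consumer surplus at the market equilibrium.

Equating demand and supply, 740.4 - 5P = 712.4 + 3P gives 8P = 28, so P* = 3.5.
Then Q* = 740.4 - 5(3.5) = 722.9.
Demand choke price (Qd = 0): P = 740.4/5 = 148.08. Consumer surplus = ½ × (148.08 - 3.5) × 722.9 = 52258.441.

Consumer surplus = 52258.441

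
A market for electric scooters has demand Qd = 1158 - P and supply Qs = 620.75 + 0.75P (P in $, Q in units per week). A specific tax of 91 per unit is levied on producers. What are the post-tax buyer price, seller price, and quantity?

P_b = 346, P_s = 255, Q = 812

Producers keep P_s = P_b - 91 per unit, so supply in terms of the buyer price is Qs = 552.5 + 0.75P_b.
Equate demand and the shifted supply: 1158 - P_b = 552.5 + 0.75P_b, giving 1.75P_b = 605.5, so P_b = 346.
So P_s = 255 and the quantity traded is Q = 1158 - 346 = 812.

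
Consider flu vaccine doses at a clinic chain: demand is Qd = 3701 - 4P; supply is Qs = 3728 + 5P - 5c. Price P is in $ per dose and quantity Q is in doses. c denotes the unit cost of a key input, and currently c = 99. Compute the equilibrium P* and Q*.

P* = 52, Q* = 3493

With c = 99, supply is Qs = 3233 + 5P.
The market clears where 3701 - 4P = 3233 + 5P. Rearranging, 9P = 468, hence P* = 52.
Then Q* = 3701 - 4(52) = 3493.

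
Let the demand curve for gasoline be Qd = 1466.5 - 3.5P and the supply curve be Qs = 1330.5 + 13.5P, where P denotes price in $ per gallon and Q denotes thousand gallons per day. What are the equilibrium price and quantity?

At equilibrium Qd = Qs, so 1466.5 - 3.5P = 1330.5 + 13.5P; collecting terms, 136 = 17P and P* = 8.
Then Q* = 1466.5 - 3.5(8) = 1438.5.

P* = 8, Q* = 1438.5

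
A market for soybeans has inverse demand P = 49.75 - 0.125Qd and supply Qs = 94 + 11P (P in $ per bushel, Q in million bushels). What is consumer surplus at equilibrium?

Solving each curve for Q: Qd = 398 - 8P.
The market clears where 398 - 8P = 94 + 11P. Rearranging, 19P = 304, hence P* = 16.
Then Q* = 398 - 8(16) = 270.
Demand choke price (Qd = 0): P = 398/8 = 49.75. Consumer surplus = ½ × (49.75 - 16) × 270 = 4556.25.

Consumer surplus = 4556.25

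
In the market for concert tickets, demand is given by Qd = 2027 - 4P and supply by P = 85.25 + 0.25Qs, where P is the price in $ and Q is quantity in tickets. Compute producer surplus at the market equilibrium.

In direct form, Qs = -341 + 4P.
The market clears where 2027 - 4P = -341 + 4P. Rearranging, 8P = 2368, hence P* = 296.
From the demand curve, Q* = 2027 - 4(296) = 843.
Supply choke price (Qs = 0): P = 85.25. Producer surplus = ½ × (296 - 85.25) × 843 = 88831.125.

Producer surplus = 88831.125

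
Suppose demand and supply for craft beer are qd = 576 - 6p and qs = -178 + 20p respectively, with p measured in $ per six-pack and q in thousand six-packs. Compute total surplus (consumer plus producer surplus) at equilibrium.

At equilibrium qd = qs, so 576 - 6p = -178 + 20p; collecting terms, 754 = 26p and p* = 29.
From the demand curve, q* = 576 - 6(29) = 402.
Demand choke price = 96; supply choke price = 8.9. CS = ½(96 - 29)(402) = 13467; PS = ½(29 - 8.9)(402) = 4040.1. Total surplus = 17507.1.

Total surplus = 17507.1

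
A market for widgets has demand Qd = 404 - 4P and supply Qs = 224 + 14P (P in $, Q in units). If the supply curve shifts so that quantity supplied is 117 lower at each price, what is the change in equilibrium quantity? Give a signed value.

ΔQ = -26

At equilibrium Qd = Qs, so 404 - 4P = 224 + 14P; collecting terms, 180 = 18P and P* = 10.
Substitute back: Q* = 404 - 4(10) = 364.
After the shift, supply is Qs = 107 + 14P.
The new intersection has 297 = 18P, i.e. P = 16.5, Q = 338.
ΔQ = 338 - 364 = -26.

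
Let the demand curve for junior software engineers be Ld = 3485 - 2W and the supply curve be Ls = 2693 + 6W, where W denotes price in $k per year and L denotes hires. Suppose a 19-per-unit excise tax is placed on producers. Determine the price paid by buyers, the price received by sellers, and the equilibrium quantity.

W_b = 113.25, W_s = 94.25, L = 3258.5

Producers keep W_s = W_b - 19 per unit, so supply in terms of the buyer price is Ls = 2579 + 6W_b.
Market clearing requires 3485 - 2W_b = 2579 + 6W_b; hence 906 = 8W_b and W_b = 113.25.
Then W_s = 113.25 - 19 = 94.25 and L = 3485 - 2(113.25) = 3258.5.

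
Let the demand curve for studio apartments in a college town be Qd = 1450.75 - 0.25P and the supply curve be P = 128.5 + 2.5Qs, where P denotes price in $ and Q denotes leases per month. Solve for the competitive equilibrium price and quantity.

P* = 2311, Q* = 873

Solving each curve for Q: Qs = -51.4 + 0.4P.
Set Qd = Qs: 1450.75 - 0.25P = -51.4 + 0.4P, so 1502.15 = 0.65P and P* = 2311.
Plugging P* into demand: Q* = 1450.75 - 0.25(2311) = 873.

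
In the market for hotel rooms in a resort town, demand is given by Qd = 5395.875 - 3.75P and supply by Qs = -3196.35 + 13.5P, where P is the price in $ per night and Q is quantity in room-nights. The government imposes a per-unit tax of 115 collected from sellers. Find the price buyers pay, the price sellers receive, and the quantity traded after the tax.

P_b = 588.1, P_s = 473.1, Q = 3190.5

With a tax of 115 on sellers, they supply based on the net price P_s = P_b - 115, so Qs = -4748.85 + 13.5P_b.
Equate demand and the shifted supply: 5395.875 - 3.75P_b = -4748.85 + 13.5P_b, giving 17.25P_b = 10144.725, so P_b = 588.1.
Then P_s = 588.1 - 115 = 473.1 and Q = 5395.875 - 3.75(588.1) = 3190.5.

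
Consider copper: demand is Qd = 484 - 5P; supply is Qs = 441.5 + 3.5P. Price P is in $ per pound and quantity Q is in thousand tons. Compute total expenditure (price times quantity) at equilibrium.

The market clears where 484 - 5P = 441.5 + 3.5P. Rearranging, 8.5P = 42.5, hence P* = 5.
Then Q* = 484 - 5(5) = 459.
Total expenditure = P* × Q* = 5 × 459 = 2295.

Total expenditure = 2295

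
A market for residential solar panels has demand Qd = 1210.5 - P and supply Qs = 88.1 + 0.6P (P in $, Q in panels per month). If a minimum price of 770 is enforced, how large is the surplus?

Surplus = 109.6

Evaluating both curves at the floor price 770 gives Qd = 440.5, Qs = 550.1.
Surplus = Qs - Qd = 550.1 - 440.5 = 109.6.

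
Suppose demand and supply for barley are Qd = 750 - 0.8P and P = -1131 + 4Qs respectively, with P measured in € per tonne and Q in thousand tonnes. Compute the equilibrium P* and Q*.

Solving each curve for Q: Qs = 282.75 + 0.25P.
The market clears where 750 - 0.8P = 282.75 + 0.25P. Rearranging, 1.05P = 467.25, hence P* = 445.
From the demand curve, Q* = 750 - 0.8(445) = 394.

P* = 445, Q* = 394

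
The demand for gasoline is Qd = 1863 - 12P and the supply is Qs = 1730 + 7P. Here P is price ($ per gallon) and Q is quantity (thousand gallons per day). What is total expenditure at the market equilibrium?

At equilibrium Qd = Qs, so 1863 - 12P = 1730 + 7P; collecting terms, 133 = 19P and P* = 7.
Substitute back: Q* = 1863 - 12(7) = 1779.
Total expenditure = P* × Q* = 7 × 1779 = 12453.

Total expenditure = 12453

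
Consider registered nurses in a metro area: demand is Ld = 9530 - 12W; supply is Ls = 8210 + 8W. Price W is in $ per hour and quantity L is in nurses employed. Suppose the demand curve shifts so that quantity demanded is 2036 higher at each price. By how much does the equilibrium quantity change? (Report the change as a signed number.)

Set Ld = Ls: 9530 - 12W = 8210 + 8W, so 1320 = 20W and W* = 66.
Substitute back: L* = 9530 - 12(66) = 8738.
After the shift, demand is Ld = 11566 - 12W.
The new intersection has 3356 = 20W, i.e. W = 167.8, L = 9552.4.
ΔL = 9552.4 - 8738 = 814.4.

ΔL = 814.4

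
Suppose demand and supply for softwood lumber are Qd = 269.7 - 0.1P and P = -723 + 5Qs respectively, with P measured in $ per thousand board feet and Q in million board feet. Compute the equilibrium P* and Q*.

Rewriting in direct form: Qs = 144.6 + 0.2P.
The market clears where 269.7 - 0.1P = 144.6 + 0.2P. Rearranging, 0.3P = 125.1, hence P* = 417.
Plugging P* into demand: Q* = 269.7 - 0.1(417) = 228.

P* = 417, Q* = 228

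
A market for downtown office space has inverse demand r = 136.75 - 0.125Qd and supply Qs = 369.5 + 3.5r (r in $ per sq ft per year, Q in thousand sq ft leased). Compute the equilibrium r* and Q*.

r* = 63, Q* = 590

Rewriting in direct form: Qd = 1094 - 8r.
Set Qd = Qs: 1094 - 8r = 369.5 + 3.5r, so 724.5 = 11.5r and r* = 63.
Substitute back: Q* = 1094 - 8(63) = 590.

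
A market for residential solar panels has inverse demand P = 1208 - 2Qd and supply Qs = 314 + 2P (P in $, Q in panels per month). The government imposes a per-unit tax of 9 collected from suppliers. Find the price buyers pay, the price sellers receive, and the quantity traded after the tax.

P_b = 123.2, P_s = 114.2, Q = 542.4

Solving each curve for Q: Qd = 604 - 0.5P.
The tax drives a wedge P_b - P_s = 9. Substituting P_s = P_b - 9 into supply: Qs = 296 + 2P_b.
Equate demand and the shifted supply: 604 - 0.5P_b = 296 + 2P_b, giving 2.5P_b = 308, so P_b = 123.2.
So P_s = 114.2 and the quantity traded is Q = 604 - 0.5(123.2) = 542.4.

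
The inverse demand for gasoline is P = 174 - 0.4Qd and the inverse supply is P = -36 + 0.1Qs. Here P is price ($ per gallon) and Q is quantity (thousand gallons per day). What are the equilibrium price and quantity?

Inverting to quantity form: Qd = 435 - 2.5P and Qs = 360 + 10P.
Set Qd = Qs: 435 - 2.5P = 360 + 10P, so 75 = 12.5P and P* = 6.
Then Q* = 435 - 2.5(6) = 420.

P* = 6, Q* = 420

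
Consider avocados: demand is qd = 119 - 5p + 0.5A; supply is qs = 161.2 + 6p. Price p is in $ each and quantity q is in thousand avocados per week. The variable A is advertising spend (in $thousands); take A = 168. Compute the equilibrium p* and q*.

p* = 3.8, q* = 184

With A = 168, demand is qd = 203 - 5p.
At equilibrium qd = qs, so 203 - 5p = 161.2 + 6p; collecting terms, 41.8 = 11p and p* = 3.8.
Then q* = 203 - 5(3.8) = 184.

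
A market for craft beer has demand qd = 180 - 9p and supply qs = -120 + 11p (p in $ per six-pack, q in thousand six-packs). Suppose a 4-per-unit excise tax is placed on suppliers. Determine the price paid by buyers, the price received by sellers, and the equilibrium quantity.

p_b = 17.2, p_s = 13.2, q = 25.2

With a tax of 4 on suppliers, they supply based on the net price p_s = p_b - 4, so qs = -164 + 11p_b.
Market clearing requires 180 - 9p_b = -164 + 11p_b; hence 344 = 20p_b and p_b = 17.2.
Then p_s = 17.2 - 4 = 13.2 and q = 180 - 9(17.2) = 25.2.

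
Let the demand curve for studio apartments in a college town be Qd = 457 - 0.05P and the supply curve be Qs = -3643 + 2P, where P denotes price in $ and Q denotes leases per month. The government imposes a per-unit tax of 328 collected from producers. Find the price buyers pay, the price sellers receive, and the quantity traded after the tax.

The tax drives a wedge P_b - P_s = 328. Substituting P_s = P_b - 328 into supply: Qs = -4299 + 2P_b.
Market clearing requires 457 - 0.05P_b = -4299 + 2P_b; hence 4756 = 2.05P_b and P_b = 2320.
So P_s = 1992 and the quantity traded is Q = 457 - 0.05(2320) = 341.

P_b = 2320, P_s = 1992, Q = 341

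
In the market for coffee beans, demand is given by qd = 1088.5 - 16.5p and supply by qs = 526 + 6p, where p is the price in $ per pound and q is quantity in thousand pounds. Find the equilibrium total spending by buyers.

At equilibrium qd = qs, so 1088.5 - 16.5p = 526 + 6p; collecting terms, 562.5 = 22.5p and p* = 25.
Substitute back: q* = 1088.5 - 16.5(25) = 676.
Total spending by buyers = p* × q* = 25 × 676 = 16900.

Total spending by buyers = 16900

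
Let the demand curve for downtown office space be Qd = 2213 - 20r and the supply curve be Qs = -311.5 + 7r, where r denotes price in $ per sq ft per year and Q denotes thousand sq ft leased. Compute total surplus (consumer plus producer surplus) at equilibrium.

Total surplus = 11344.725

At equilibrium Qd = Qs, so 2213 - 20r = -311.5 + 7r; collecting terms, 2524.5 = 27r and r* = 93.5.
From the demand curve, Q* = 2213 - 20(93.5) = 343.
Demand choke price = 110.65; supply choke price = 44.5. CS = ½(110.65 - 93.5)(343) = 2941.225; PS = ½(93.5 - 44.5)(343) = 8403.5. Total surplus = 11344.725.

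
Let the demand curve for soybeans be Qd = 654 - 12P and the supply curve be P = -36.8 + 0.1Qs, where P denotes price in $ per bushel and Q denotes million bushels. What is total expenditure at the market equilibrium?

Total expenditure = 6474

Solving each curve for Q: Qs = 368 + 10P.
At equilibrium Qd = Qs, so 654 - 12P = 368 + 10P; collecting terms, 286 = 22P and P* = 13.
From the demand curve, Q* = 654 - 12(13) = 498.
Total expenditure = P* × Q* = 13 × 498 = 6474.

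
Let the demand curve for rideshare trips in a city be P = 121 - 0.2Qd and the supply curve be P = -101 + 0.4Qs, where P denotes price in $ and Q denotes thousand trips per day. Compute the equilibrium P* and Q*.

Solving each curve for Q: Qd = 605 - 5P and Qs = 252.5 + 2.5P.
The market clears where 605 - 5P = 252.5 + 2.5P. Rearranging, 7.5P = 352.5, hence P* = 47.
Plugging P* into demand: Q* = 605 - 5(47) = 370.

P* = 47, Q* = 370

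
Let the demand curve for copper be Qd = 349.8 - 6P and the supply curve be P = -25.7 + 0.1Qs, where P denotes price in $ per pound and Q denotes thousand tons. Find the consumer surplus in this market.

Inverting to quantity form: Qs = 257 + 10P.
The market clears where 349.8 - 6P = 257 + 10P. Rearranging, 16P = 92.8, hence P* = 5.8.
Then Q* = 349.8 - 6(5.8) = 315.
Demand choke price (Qd = 0): P = 349.8/6 = 58.3. Consumer surplus = ½ × (58.3 - 5.8) × 315 = 8268.75.

Consumer surplus = 8268.75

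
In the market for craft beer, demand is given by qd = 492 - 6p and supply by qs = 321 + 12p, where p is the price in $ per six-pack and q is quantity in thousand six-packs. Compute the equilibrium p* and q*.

At equilibrium qd = qs, so 492 - 6p = 321 + 12p; collecting terms, 171 = 18p and p* = 9.5.
Then q* = 492 - 6(9.5) = 435.

p* = 9.5, q* = 435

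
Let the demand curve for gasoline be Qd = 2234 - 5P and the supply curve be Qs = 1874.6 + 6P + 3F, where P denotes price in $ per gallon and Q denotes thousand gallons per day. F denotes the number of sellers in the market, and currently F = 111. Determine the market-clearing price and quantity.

P* = 2.4, Q* = 2222

With F = 111, supply is Qs = 2207.6 + 6P.
Set Qd = Qs: 2234 - 5P = 2207.6 + 6P, so 26.4 = 11P and P* = 2.4.
Then Q* = 2234 - 5(2.4) = 2222.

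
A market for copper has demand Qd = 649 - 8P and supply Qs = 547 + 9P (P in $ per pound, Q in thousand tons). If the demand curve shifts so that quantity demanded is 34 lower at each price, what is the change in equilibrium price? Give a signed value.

ΔP = -2

The market clears where 649 - 8P = 547 + 9P. Rearranging, 17P = 102, hence P* = 6.
Then Q* = 649 - 8(6) = 601.
After the shift, demand is Qd = 615 - 8P.
Re-solving, 17P = 68 gives P = 4 and Q = 583.
ΔP = 4 - 6 = -2.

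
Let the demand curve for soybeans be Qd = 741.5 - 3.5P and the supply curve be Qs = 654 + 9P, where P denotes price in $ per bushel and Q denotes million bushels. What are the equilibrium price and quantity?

P* = 7, Q* = 717

At equilibrium Qd = Qs, so 741.5 - 3.5P = 654 + 9P; collecting terms, 87.5 = 12.5P and P* = 7.
Then Q* = 741.5 - 3.5(7) = 717.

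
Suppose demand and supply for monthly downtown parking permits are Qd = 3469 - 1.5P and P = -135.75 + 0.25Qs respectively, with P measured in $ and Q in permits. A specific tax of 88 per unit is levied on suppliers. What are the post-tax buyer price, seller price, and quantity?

Solving each curve for Q: Qs = 543 + 4P.
With a tax of 88 on suppliers, they supply based on the net price P_s = P_b - 88, so Qs = 191 + 4P_b.
Equate demand and the shifted supply: 3469 - 1.5P_b = 191 + 4P_b, giving 5.5P_b = 3278, so P_b = 596.
Then P_s = 596 - 88 = 508 and Q = 3469 - 1.5(596) = 2575.

P_b = 596, P_s = 508, Q = 2575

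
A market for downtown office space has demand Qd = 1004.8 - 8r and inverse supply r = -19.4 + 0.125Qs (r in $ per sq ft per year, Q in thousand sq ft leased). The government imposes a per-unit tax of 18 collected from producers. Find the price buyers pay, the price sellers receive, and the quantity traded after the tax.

r_b = 62.1, r_s = 44.1, Q = 508

Solving each curve for Q: Qs = 155.2 + 8r.
Producers keep r_s = r_b - 18 per unit, so supply in terms of the buyer price is Qs = 11.2 + 8r_b.
Market clearing requires 1004.8 - 8r_b = 11.2 + 8r_b; hence 993.6 = 16r_b and r_b = 62.1.
So r_s = 44.1 and the quantity traded is Q = 1004.8 - 8(62.1) = 508.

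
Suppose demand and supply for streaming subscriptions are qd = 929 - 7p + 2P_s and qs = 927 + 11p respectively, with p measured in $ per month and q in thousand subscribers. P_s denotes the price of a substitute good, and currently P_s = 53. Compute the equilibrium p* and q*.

p* = 6, q* = 993

With P_s = 53, demand is qd = 1035 - 7p.
At equilibrium qd = qs, so 1035 - 7p = 927 + 11p; collecting terms, 108 = 18p and p* = 6.
Substitute back: q* = 1035 - 7(6) = 993.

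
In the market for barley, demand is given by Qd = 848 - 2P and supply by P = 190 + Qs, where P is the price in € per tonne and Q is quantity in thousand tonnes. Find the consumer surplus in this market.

Consumer surplus = 6084

Inverting to quantity form: Qs = -190 + P.
Equating demand and supply, 848 - 2P = -190 + P gives 3P = 1038, so P* = 346.
Then Q* = 848 - 2(346) = 156.
Demand choke price (Qd = 0): P = 848/2 = 424. Consumer surplus = ½ × (424 - 346) × 156 = 6084.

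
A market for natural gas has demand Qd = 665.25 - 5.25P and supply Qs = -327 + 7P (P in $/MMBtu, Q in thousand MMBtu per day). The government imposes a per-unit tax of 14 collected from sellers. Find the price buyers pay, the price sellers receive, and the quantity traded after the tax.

P_b = 89, P_s = 75, Q = 198

Sellers keep P_s = P_b - 14 per unit, so supply in terms of the buyer price is Qs = -425 + 7P_b.
Equate demand and the shifted supply: 665.25 - 5.25P_b = -425 + 7P_b, giving 12.25P_b = 1090.25, so P_b = 89.
So P_s = 75 and the quantity traded is Q = 665.25 - 5.25(89) = 198.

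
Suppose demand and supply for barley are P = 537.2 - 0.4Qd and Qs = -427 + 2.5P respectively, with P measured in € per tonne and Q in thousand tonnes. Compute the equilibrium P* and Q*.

P* = 354, Q* = 458

In direct form, Qd = 1343 - 2.5P.
Equating demand and supply, 1343 - 2.5P = -427 + 2.5P gives 5P = 1770, so P* = 354.
Plugging P* into demand: Q* = 1343 - 2.5(354) = 458.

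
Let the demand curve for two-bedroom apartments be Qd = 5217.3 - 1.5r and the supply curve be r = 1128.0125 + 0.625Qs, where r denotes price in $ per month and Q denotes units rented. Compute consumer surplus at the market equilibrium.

In direct form, Qs = -1804.82 + 1.6r.
At equilibrium Qd = Qs, so 5217.3 - 1.5r = -1804.82 + 1.6r; collecting terms, 7022.12 = 3.1r and r* = 2265.2.
Plugging r* into demand: Q* = 5217.3 - 1.5(2265.2) = 1819.5.
Demand choke price (Qd = 0): r = 5217.3/1.5 = 3478.2. Consumer surplus = ½ × (3478.2 - 2265.2) × 1819.5 = 1103526.75.

Consumer surplus = 1103526.75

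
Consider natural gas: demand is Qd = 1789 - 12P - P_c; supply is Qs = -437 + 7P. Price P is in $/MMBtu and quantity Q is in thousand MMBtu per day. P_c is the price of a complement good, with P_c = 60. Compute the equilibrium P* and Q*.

With P_c = 60, demand is Qd = 1729 - 12P.
Set Qd = Qs: 1729 - 12P = -437 + 7P, so 2166 = 19P and P* = 114.
Then Q* = 1729 - 12(114) = 361.

P* = 114, Q* = 361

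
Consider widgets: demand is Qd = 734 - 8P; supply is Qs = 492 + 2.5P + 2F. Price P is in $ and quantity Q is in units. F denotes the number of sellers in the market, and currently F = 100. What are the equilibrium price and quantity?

With F = 100, supply is Qs = 692 + 2.5P.
Set Qd = Qs: 734 - 8P = 692 + 2.5P, so 42 = 10.5P and P* = 4.
Plugging P* into demand: Q* = 734 - 8(4) = 702.

P* = 4, Q* = 702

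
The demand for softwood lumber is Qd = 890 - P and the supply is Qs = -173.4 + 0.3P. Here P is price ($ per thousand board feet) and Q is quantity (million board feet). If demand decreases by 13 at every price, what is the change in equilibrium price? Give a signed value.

Equating demand and supply, 890 - P = -173.4 + 0.3P gives 1.3P = 1063.4, so P* = 818.
Then Q* = 890 - 818 = 72.
After the shift, demand is Qd = 877 - P.
Re-solving, 1.3P = 1050.4 gives P = 808 and Q = 69.
ΔP = 808 - 818 = -10.

ΔP = -10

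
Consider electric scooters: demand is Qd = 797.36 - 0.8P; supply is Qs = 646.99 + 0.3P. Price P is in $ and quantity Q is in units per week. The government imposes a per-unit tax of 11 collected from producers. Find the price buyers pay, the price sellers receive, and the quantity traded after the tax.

P_b = 139.7, P_s = 128.7, Q = 685.6

Producers keep P_s = P_b - 11 per unit, so supply in terms of the buyer price is Qs = 643.69 + 0.3P_b.
Set Qd = Qs: 797.36 - 0.8P_b = 643.69 + 0.3P_b, so 153.67 = 1.1P_b and P_b = 139.7.
Then P_s = 139.7 - 11 = 128.7 and Q = 797.36 - 0.8(139.7) = 685.6.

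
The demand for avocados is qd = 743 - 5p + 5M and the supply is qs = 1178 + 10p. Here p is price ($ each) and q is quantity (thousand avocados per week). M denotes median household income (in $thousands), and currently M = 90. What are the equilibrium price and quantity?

With M = 90, demand is qd = 1193 - 5p.
The market clears where 1193 - 5p = 1178 + 10p. Rearranging, 15p = 15, hence p* = 1.
Then q* = 1193 - 5(1) = 1188.

p* = 1, q* = 1188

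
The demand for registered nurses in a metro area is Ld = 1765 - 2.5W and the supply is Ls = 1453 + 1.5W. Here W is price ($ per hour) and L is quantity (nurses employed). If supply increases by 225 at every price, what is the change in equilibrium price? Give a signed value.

The market clears where 1765 - 2.5W = 1453 + 1.5W. Rearranging, 4W = 312, hence W* = 78.
Plugging W* into demand: L* = 1765 - 2.5(78) = 1570.
After the shift, supply is Ls = 1678 + 1.5W.
The new intersection has 87 = 4W, i.e. W = 21.75, L = 1710.625.
ΔW = 21.75 - 78 = -56.25.

ΔW = -56.25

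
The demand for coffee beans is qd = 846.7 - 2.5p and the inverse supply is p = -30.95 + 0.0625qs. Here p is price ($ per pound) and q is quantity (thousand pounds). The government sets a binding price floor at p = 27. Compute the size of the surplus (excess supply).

Surplus = 148

Solving each curve for q: qs = 495.2 + 16p.
Evaluating both curves at the floor price 27 gives qd = 779.2, qs = 927.2.
Surplus = qs - qd = 927.2 - 779.2 = 148.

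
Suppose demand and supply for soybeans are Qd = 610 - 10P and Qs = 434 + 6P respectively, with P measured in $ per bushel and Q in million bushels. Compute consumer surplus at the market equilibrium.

Consumer surplus = 12500

The market clears where 610 - 10P = 434 + 6P. Rearranging, 16P = 176, hence P* = 11.
Plugging P* into demand: Q* = 610 - 10(11) = 500.
Demand choke price (Qd = 0): P = 610/10 = 61. Consumer surplus = ½ × (61 - 11) × 500 = 12500.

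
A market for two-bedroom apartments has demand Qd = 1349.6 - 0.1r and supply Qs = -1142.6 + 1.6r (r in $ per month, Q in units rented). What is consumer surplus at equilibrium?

At equilibrium Qd = Qs, so 1349.6 - 0.1r = -1142.6 + 1.6r; collecting terms, 2492.2 = 1.7r and r* = 1466.
Plugging r* into demand: Q* = 1349.6 - 0.1(1466) = 1203.
Demand choke price (Qd = 0): r = 1349.6/0.1 = 13496. Consumer surplus = ½ × (13496 - 1466) × 1203 = 7236045.

Consumer surplus = 7236045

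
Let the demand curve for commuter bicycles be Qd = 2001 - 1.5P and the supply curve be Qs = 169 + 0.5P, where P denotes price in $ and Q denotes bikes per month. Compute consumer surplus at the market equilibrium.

At equilibrium Qd = Qs, so 2001 - 1.5P = 169 + 0.5P; collecting terms, 1832 = 2P and P* = 916.
Then Q* = 2001 - 1.5(916) = 627.
Demand choke price (Qd = 0): P = 2001/1.5 = 1334. Consumer surplus = ½ × (1334 - 916) × 627 = 131043.

Consumer surplus = 131043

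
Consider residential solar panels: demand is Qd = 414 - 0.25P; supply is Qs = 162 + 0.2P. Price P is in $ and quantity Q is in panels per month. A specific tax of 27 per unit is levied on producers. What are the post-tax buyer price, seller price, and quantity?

P_b = 572, P_s = 545, Q = 271

Producers keep P_s = P_b - 27 per unit, so supply in terms of the buyer price is Qs = 156.6 + 0.2P_b.
Market clearing requires 414 - 0.25P_b = 156.6 + 0.2P_b; hence 257.4 = 0.45P_b and P_b = 572.
Then P_s = 572 - 27 = 545 and Q = 414 - 0.25(572) = 271.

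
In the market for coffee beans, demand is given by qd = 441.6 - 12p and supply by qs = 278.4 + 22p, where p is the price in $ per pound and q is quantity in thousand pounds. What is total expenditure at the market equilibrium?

The market clears where 441.6 - 12p = 278.4 + 22p. Rearranging, 34p = 163.2, hence p* = 4.8.
From the demand curve, q* = 441.6 - 12(4.8) = 384.
Total expenditure = p* × q* = 4.8 × 384 = 1843.2.

Total expenditure = 1843.2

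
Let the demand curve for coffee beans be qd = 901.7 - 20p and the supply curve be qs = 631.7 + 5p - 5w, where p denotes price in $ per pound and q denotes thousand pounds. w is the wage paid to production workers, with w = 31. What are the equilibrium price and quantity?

p* = 17, q* = 561.7

With w = 31, supply is qs = 476.7 + 5p.
Equating demand and supply, 901.7 - 20p = 476.7 + 5p gives 25p = 425, so p* = 17.
From the demand curve, q* = 901.7 - 20(17) = 561.7.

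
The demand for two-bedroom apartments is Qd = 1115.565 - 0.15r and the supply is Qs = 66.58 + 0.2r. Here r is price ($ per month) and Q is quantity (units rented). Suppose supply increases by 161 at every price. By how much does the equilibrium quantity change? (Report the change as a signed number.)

Equating demand and supply, 1115.565 - 0.15r = 66.58 + 0.2r gives 0.35r = 1048.985, so r* = 2997.1.
From the demand curve, Q* = 1115.565 - 0.15(2997.1) = 666.
After the shift, supply is Qs = 227.58 + 0.2r.
New equilibrium: 887.985 = 0.35r, so r = 2537.1 and Q = 735.
ΔQ = 735 - 666 = 69.

ΔQ = 69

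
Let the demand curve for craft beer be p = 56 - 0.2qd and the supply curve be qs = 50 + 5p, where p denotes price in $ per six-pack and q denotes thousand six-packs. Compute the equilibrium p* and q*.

p* = 23, q* = 165

In direct form, qd = 280 - 5p.
Set qd = qs: 280 - 5p = 50 + 5p, so 230 = 10p and p* = 23.
Plugging p* into demand: q* = 280 - 5(23) = 165.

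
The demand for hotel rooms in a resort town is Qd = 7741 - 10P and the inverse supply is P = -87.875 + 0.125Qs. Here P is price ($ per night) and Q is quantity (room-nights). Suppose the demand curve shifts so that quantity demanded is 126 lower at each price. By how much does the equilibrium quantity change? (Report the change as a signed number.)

Solving each curve for Q: Qs = 703 + 8P.
At equilibrium Qd = Qs, so 7741 - 10P = 703 + 8P; collecting terms, 7038 = 18P and P* = 391.
From the demand curve, Q* = 7741 - 10(391) = 3831.
After the shift, demand is Qd = 7615 - 10P.
Re-solving, 18P = 6912 gives P = 384 and Q = 3775.
ΔQ = 3775 - 3831 = -56.

ΔQ = -56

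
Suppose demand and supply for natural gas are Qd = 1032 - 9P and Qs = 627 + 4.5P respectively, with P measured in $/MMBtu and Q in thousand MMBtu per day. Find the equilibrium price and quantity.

Set Qd = Qs: 1032 - 9P = 627 + 4.5P, so 405 = 13.5P and P* = 30.
Then Q* = 1032 - 9(30) = 762.

P* = 30, Q* = 762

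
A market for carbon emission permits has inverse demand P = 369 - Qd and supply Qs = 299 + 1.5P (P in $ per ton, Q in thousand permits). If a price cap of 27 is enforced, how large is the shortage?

Inverting to quantity form: Qd = 369 - P.
Evaluating both curves at the ceiling price 27 gives Qd = 342, Qs = 339.5.
Shortage = Qd - Qs = 342 - 339.5 = 2.5.

Shortage = 2.5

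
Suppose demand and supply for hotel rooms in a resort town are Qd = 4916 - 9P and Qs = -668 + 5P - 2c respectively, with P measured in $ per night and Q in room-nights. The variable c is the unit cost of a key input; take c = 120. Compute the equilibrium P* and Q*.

P* = 416, Q* = 1172

With c = 120, supply is Qs = -908 + 5P.
Equating demand and supply, 4916 - 9P = -908 + 5P gives 14P = 5824, so P* = 416.
Substitute back: Q* = 4916 - 9(416) = 1172.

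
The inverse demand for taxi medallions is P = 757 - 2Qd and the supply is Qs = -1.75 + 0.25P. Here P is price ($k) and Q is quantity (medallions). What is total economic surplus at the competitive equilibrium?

Solving each curve for Q: Qd = 378.5 - 0.5P.
Equating demand and supply, 378.5 - 0.5P = -1.75 + 0.25P gives 0.75P = 380.25, so P* = 507.
Then Q* = 378.5 - 0.5(507) = 125.
Demand choke price = 757; supply choke price = 7. CS = ½(757 - 507)(125) = 15625; PS = ½(507 - 7)(125) = 31250. Total surplus = 46875.

Total surplus = 46875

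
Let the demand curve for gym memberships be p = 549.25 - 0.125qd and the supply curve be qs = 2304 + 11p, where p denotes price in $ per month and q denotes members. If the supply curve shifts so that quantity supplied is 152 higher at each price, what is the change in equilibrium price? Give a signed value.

Solving each curve for q: qd = 4394 - 8p.
Set qd = qs: 4394 - 8p = 2304 + 11p, so 2090 = 19p and p* = 110.
Plugging p* into demand: q* = 4394 - 8(110) = 3514.
After the shift, supply is qs = 2456 + 11p.
The new intersection has 1938 = 19p, i.e. p = 102, q = 3578.
Δp = 102 - 110 = -8.

Δp = -8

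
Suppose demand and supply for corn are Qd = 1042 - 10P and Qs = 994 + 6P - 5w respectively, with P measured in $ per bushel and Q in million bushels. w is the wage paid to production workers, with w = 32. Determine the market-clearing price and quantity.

With w = 32, supply is Qs = 834 + 6P.
The market clears where 1042 - 10P = 834 + 6P. Rearranging, 16P = 208, hence P* = 13.
Plugging P* into demand: Q* = 1042 - 10(13) = 912.

P* = 13, Q* = 912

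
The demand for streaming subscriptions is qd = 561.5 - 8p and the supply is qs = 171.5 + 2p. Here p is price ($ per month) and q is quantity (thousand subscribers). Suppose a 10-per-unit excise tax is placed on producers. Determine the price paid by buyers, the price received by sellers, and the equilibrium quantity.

p_b = 41, p_s = 31, q = 233.5

With a tax of 10 on producers, they supply based on the net price p_s = p_b - 10, so qs = 151.5 + 2p_b.
Equate demand and the shifted supply: 561.5 - 8p_b = 151.5 + 2p_b, giving 10p_b = 410, so p_b = 41.
So p_s = 31 and the quantity traded is q = 561.5 - 8(41) = 233.5.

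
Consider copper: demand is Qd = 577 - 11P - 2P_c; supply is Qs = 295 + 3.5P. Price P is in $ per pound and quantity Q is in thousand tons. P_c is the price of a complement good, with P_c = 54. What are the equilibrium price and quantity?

P* = 12, Q* = 337

With P_c = 54, demand is Qd = 469 - 11P.
At equilibrium Qd = Qs, so 469 - 11P = 295 + 3.5P; collecting terms, 174 = 14.5P and P* = 12.
From the demand curve, Q* = 469 - 11(12) = 337.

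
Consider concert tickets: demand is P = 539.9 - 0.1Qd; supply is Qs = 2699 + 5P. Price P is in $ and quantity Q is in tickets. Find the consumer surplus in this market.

Inverting to quantity form: Qd = 5399 - 10P.
The market clears where 5399 - 10P = 2699 + 5P. Rearranging, 15P = 2700, hence P* = 180.
Plugging P* into demand: Q* = 5399 - 10(180) = 3599.
Demand choke price (Qd = 0): P = 5399/10 = 539.9. Consumer surplus = ½ × (539.9 - 180) × 3599 = 647640.05.

Consumer surplus = 647640.05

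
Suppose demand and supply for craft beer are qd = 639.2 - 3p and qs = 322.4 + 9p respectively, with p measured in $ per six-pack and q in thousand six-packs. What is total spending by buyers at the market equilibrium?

Total spending by buyers = 14784

Set qd = qs: 639.2 - 3p = 322.4 + 9p, so 316.8 = 12p and p* = 26.4.
Plugging p* into demand: q* = 639.2 - 3(26.4) = 560.
Total spending by buyers = p* × q* = 26.4 × 560 = 14784.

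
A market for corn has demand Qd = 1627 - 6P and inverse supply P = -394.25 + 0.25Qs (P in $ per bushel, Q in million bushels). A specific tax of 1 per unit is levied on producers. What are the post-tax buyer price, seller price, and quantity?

P_b = 5.4, P_s = 4.4, Q = 1594.6

Solving each curve for Q: Qs = 1577 + 4P.
With a tax of 1 on producers, they supply based on the net price P_s = P_b - 1, so Qs = 1573 + 4P_b.
Set Qd = Qs: 1627 - 6P_b = 1573 + 4P_b, so 54 = 10P_b and P_b = 5.4.
Then P_s = 5.4 - 1 = 4.4 and Q = 1627 - 6(5.4) = 1594.6.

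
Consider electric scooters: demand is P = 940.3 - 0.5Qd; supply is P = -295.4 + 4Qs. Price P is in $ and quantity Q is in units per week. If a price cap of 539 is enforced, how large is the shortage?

Shortage = 594

Rewriting in direct form: Qd = 1880.6 - 2P and Qs = 73.85 + 0.25P.
At P = 539: Qd = 802.6 and Qs = 208.6.
Shortage = Qd - Qs = 802.6 - 208.6 = 594.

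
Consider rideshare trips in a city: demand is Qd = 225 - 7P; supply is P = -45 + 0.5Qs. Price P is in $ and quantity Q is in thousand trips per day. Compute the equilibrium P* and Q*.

P* = 15, Q* = 120

Rewriting in direct form: Qs = 90 + 2P.
Equating demand and supply, 225 - 7P = 90 + 2P gives 9P = 135, so P* = 15.
Then Q* = 225 - 7(15) = 120.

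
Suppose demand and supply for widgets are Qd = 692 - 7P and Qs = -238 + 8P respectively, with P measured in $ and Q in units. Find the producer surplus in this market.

Producer surplus = 4160.25

The market clears where 692 - 7P = -238 + 8P. Rearranging, 15P = 930, hence P* = 62.
Plugging P* into demand: Q* = 692 - 7(62) = 258.
Supply choke price (Qs = 0): P = 29.75. Producer surplus = ½ × (62 - 29.75) × 258 = 4160.25.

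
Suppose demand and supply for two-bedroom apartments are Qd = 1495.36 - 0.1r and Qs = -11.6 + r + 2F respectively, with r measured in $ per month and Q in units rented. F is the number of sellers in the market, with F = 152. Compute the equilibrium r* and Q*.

With F = 152, supply is Qs = 292.4 + r.
At equilibrium Qd = Qs, so 1495.36 - 0.1r = 292.4 + r; collecting terms, 1202.96 = 1.1r and r* = 1093.6.
From the demand curve, Q* = 1495.36 - 0.1(1093.6) = 1386.

r* = 1093.6, Q* = 1386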